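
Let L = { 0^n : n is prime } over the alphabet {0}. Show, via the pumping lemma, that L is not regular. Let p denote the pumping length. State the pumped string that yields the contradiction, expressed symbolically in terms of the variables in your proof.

Suppose for contradiction that L is regular, and let p be the pumping length.
Let q be a prime with q ≥ p+2 (infinitely many primes exist), and take w = 0^q ∈ L with |w| = q ≥ p.
The pumping lemma gives a decomposition w = xyz where |xy| ≤ p and |y| ≥ 1.
Then y = 0^k for some k with 1 ≤ k ≤ p.
Since 1 ≤ k ≤ p, |xz| = q-k. Pump with i = q+1: |xy^{q+1}z| = (q-k)+(q+1)k = q+qk = q(1+k), which is composite (both factors ≥ 2). So xy^{q+1}z = 0^{q(1+k)} ∉ L.
This is a contradiction; hence L is not regular.

0^{q(1+k)}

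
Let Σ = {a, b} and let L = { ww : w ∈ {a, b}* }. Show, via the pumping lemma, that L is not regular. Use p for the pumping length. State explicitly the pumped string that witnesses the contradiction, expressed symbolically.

Assume L is regular. Let p be the pumping length given by the pumping lemma.
Take w = a^p b^p a^p b^p = uu where u = a^pb^p; then w ∈ L and |w| = 4p ≥ p.
Write w = xyz as guaranteed by the lemma, with |xy| ≤ p and y is nonempty.
Because |xy| ≤ p and w begins with p copies of a, we have y = a^k with 1 ≤ k ≤ p.
Pump with i = 2: xy^2z = a^{p+k} b^p a^p b^p, of length 4p+k. Suppose this equals vv. The string starts with a and ends with b, so v does too; thus the boundary between the two copies of v is a b→a transition. There is exactly one such transition, at position 2p+k, so |v| = 2p+k and |vv| = 4p+2k ≠ 4p+k since k ≥ 1. So xy^2z ∉ L.
Contradiction. Therefore L is not regular.

a^{p+k} b^p a^p b^p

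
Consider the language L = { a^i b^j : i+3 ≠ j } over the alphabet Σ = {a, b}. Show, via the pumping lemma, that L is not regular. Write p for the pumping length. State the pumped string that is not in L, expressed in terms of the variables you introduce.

a^{p+p!} b^{p+p!+3}

Assume L is regular. Let p be the pumping length given by the pumping lemma.
Choose w = a^p b^{p+p!+3}. Since p ≠ (p+p!+3)-3 = p+p!, w ∈ L; and |w| ≥ p.
The pumping lemma gives a decomposition w = xyz where |xy| ≤ p and y is nonempty.
Since the first p symbols of w are all a's and |xy| ≤ p, y lies entirely in the leading a-block: y = a^k for some k with 1 ≤ k ≤ p.
Since 1 ≤ k ≤ p, k divides p!; set t = 1 + p!/k. Then xy^t z has p + (p!/k)·k = p + p! copies of a. Now the a-count is p+p! and (b-count)-3 = (p+p!+3)-3 = p+p!, so i+3 ≠ j fails. So xy^t z = a^{p+p!} b^{p+p!+3} ∉ L.
This contradicts the pumping lemma, so L is not regular.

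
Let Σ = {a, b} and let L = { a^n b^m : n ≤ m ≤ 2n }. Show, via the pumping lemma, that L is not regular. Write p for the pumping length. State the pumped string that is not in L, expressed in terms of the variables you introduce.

a^{p+k} b^p

Assume L is regular. Let p be the pumping length given by the pumping lemma.
Take w = a^p b^p ∈ L (since p ≤ p ≤ 2p), with |w| = 2p ≥ p.
The pumping lemma gives a decomposition w = xyz where |xy| ≤ p and |y| ≥ 1.
Since the first p symbols of w are all a's and |xy| ≤ p, y lies entirely in the leading a-block: y = a^k for some k with 1 ≤ k ≤ p.
Pump with i = 2: xy^2z = a^{p+k} b^p. Now n = p+k > p = m, so the condition n ≤ m fails. Thus xy^2z ∉ L.
Contradiction. Therefore L is not regular.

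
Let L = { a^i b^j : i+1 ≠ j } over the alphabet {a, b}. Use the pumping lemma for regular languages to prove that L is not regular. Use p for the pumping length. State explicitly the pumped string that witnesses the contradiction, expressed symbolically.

Toward a contradiction, assume L is regular with pumping length p.
Choose w = a^p b^{p+p!+1}. Since p ≠ (p+p!+1)-1 = p+p!, w ∈ L; and |w| ≥ p.
By the pumping lemma, w = xyz with |xy| ≤ p and |y| ≥ 1.
Since the first p symbols of w are all a's and |xy| ≤ p, y lies entirely in the leading a-block: y = a^k for some k with 1 ≤ k ≤ p.
Since 1 ≤ k ≤ p, k divides p!; set t = 1 + p!/k. Then xy^t z has p + (p!/k)·k = p + p! copies of a. Now the a-count is p+p! and (b-count)-1 = (p+p!+1)-1 = p+p!, so i+1 ≠ j fails. So xy^t z = a^{p+p!} b^{p+p!+1} ∉ L.
Contradiction. Therefore L is not regular.

a^{p+p!} b^{p+p!+1}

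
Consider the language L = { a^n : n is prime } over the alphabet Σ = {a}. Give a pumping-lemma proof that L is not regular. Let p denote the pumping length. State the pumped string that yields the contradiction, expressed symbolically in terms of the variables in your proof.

Suppose for contradiction that L is regular, and let p be the pumping length.
Let q be a prime with q ≥ p+2 (infinitely many primes exist), and take w = a^q ∈ L with |w| = q ≥ p.
Write w = xyz as guaranteed by the lemma, with |xy| ≤ p and |y| ≥ 1.
Then y = a^k for some k with 1 ≤ k ≤ p.
Since 1 ≤ k ≤ p, |xz| = q-k. Pump with i = q+1: |xy^{q+1}z| = (q-k)+(q+1)k = q+qk = q(1+k), which is composite (both factors ≥ 2). So xy^{q+1}z = a^{q(1+k)} ∉ L.
This contradicts the pumping lemma, so L is not regular.

a^{q(1+k)}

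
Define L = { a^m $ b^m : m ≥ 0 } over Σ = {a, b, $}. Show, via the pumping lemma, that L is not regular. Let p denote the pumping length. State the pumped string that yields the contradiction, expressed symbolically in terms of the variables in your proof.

Toward a contradiction, assume L is regular with pumping length p.
Take w = a^p $ b^p ∈ L with |w| = 2p+1 ≥ p.
By the pumping lemma, w = xyz with |xy| ≤ p and |y| ≥ 1.
Since the first p symbols of w are all a's and |xy| ≤ p, y lies entirely in the leading a-block: y = a^k for some k with 1 ≤ k ≤ p.
Pump with i = 2: xy^2z = a^{p+k} $ b^p, which would require p+k = p. But k ≥ 1, so xy^2z ∉ L.
This is a contradiction; hence L is not regular.

a^{p+k} $ b^p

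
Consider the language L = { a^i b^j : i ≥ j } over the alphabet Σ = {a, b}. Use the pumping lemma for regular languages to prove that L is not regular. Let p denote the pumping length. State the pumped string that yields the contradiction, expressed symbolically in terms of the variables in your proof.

Assume L is regular. Let p be the pumping length given by the pumping lemma.
Choose w = a^p b^p ∈ L, with |w| = 2p ≥ p.
The pumping lemma gives a decomposition w = xyz where |xy| ≤ p and |y| ≥ 1.
Since the first p symbols of w are all a's and |xy| ≤ p, y lies entirely in the leading a-block: y = a^k for some k with 1 ≤ k ≤ p.
Consider xy^0z = xz = a^{p-k} b^p. Since k ≥ 1, the a-count p-k is less than p, so i ≥ j fails; thus xz ∉ L.
Contradiction. Therefore L is not regular.

a^{p-k} b^p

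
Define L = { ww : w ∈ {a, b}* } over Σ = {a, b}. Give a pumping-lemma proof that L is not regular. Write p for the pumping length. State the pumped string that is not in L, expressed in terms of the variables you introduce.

a^{p+k} b^p a^p b^p

Assume L is regular; let p be its pumping constant.
Take w = a^p b^p a^p b^p = uu where u = a^pb^p; then w ∈ L and |w| = 4p ≥ p.
By the pumping lemma, w = xyz with |xy| ≤ p and y is nonempty.
Because |xy| ≤ p and w begins with p copies of a, we have y = a^k with 1 ≤ k ≤ p.
Pump with i = 2: xy^2z = a^{p+k} b^p a^p b^p, of length 4p+k. Suppose this equals vv. The string starts with a and ends with b, so v does too; thus the boundary between the two copies of v is a b→a transition. There is exactly one such transition, at position 2p+k, so |v| = 2p+k and |vv| = 4p+2k ≠ 4p+k since k ≥ 1. So xy^2z ∉ L.
This is a contradiction; hence L is not regular.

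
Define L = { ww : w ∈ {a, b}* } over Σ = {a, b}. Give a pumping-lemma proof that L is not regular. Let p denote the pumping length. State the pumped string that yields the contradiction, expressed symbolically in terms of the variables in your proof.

a^{p+k} b^p a^p b^p

Assume L is regular; let p be its pumping constant.
Take w = a^p b^p a^p b^p = uu where u = a^pb^p; then w ∈ L and |w| = 4p ≥ p.
By the pumping lemma, w = xyz with |xy| ≤ p and |y| ≥ 1.
Since the first p symbols of w are all a's and |xy| ≤ p, y lies entirely in the leading a-block: y = a^k for some k with 1 ≤ k ≤ p.
Pump with i = 2: xy^2z = a^{p+k} b^p a^p b^p, of length 4p+k. Suppose this equals vv. The string starts with a and ends with b, so v does too; thus the boundary between the two copies of v is a b→a transition. There is exactly one such transition, at position 2p+k, so |v| = 2p+k and |vv| = 4p+2k ≠ 4p+k since k ≥ 1. So xy^2z ∉ L.
This contradicts the pumping lemma, so L is not regular.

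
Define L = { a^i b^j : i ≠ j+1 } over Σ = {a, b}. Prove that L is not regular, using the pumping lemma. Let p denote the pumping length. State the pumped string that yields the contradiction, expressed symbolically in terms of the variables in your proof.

Assume L is regular; let p be its pumping constant.
Choose w = a^p b^{p+p!-1}. Since p ≠ (p+p!-1)+1 = p+p!, w ∈ L; and |w| ≥ p.
The pumping lemma gives a decomposition w = xyz where |xy| ≤ p and |y| > 0.
The first p characters of w are a's, so xy (and hence y) consists only of a's. Write y = a^k, 1 ≤ k ≤ p.
Since 1 ≤ k ≤ p, k divides p!; set t = 1 + p!/k. Then xy^t z has p + (p!/k)·k = p + p! copies of a. Now the a-count is p+p! and (b-count)+1 = (p+p!-1)+1 = p+p!, so i ≠ j+1 fails. So xy^t z = a^{p+p!} b^{p+p!-1} ∉ L.
Contradiction. Therefore L is not regular.

a^{p+p!} b^{p+p!-1}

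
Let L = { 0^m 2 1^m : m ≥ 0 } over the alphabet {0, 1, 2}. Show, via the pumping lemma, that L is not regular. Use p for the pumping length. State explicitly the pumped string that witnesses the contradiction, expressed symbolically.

0^{p+k} 2 1^p

Assume L is regular. Let p be the pumping length given by the pumping lemma.
Take w = 0^p 2 1^p ∈ L with |w| = 2p+1 ≥ p.
Write w = xyz as guaranteed by the lemma, with |xy| ≤ p and y is nonempty.
Because |xy| ≤ p and w begins with p copies of 0, we have y = 0^k with 1 ≤ k ≤ p.
Pump with i = 2: xy^2z = 0^{p+k} 2 1^p, which would require p+k = p. But k ≥ 1, so xy^2z ∉ L.
Contradiction. Therefore L is not regular.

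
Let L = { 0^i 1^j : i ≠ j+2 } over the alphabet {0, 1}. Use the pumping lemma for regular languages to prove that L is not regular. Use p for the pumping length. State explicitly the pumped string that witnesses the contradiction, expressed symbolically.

Assume L is regular. Let p be the pumping length given by the pumping lemma.
Choose w = 0^p 1^{p+p!-2}. Since p ≠ (p+p!-2)+2 = p+p!, w ∈ L; and |w| ≥ p.
The pumping lemma gives a decomposition w = xyz where |xy| ≤ p and |y| > 0.
Since the first p symbols of w are all 0's and |xy| ≤ p, y lies entirely in the leading 0-block: y = 0^k for some k with 1 ≤ k ≤ p.
Since 1 ≤ k ≤ p, k divides p!; set t = 1 + p!/k. Then xy^t z has p + (p!/k)·k = p + p! copies of 0. Now the 0-count is p+p! and (1-count)+2 = (p+p!-2)+2 = p+p!, so i ≠ j+2 fails. So xy^t z = 0^{p+p!} 1^{p+p!-2} ∉ L.
This contradicts the pumping lemma, so L is not regular.

0^{p+p!} 1^{p+p!-2}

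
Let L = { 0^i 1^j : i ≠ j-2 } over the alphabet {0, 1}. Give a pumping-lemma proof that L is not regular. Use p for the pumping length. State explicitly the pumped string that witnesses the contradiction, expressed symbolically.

Suppose for contradiction that L is regular, and let p be the pumping length.
Choose w = 0^p 1^{p+p!+2}. Since p ≠ (p+p!+2)-2 = p+p!, w ∈ L; and |w| ≥ p.
By the pumping lemma, w = xyz with |xy| ≤ p and |y| ≥ 1.
The first p characters of w are 0's, so xy (and hence y) consists only of 0's. Write y = 0^k, 1 ≤ k ≤ p.
Since 1 ≤ k ≤ p, k divides p!; set t = 1 + p!/k. Then xy^t z has p + (p!/k)·k = p + p! copies of 0. Now the 0-count is p+p! and (1-count)-2 = (p+p!+2)-2 = p+p!, so i ≠ j-2 fails. So xy^t z = 0^{p+p!} 1^{p+p!+2} ∉ L.
This is a contradiction; hence L is not regular.

0^{p+p!} 1^{p+p!+2}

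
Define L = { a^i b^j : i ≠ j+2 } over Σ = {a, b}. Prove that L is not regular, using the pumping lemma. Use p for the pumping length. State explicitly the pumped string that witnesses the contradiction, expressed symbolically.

a^{p+p!} b^{p+p!-2}

Suppose for contradiction that L is regular, and let p be the pumping length.
Choose w = a^p b^{p+p!-2}. Since p ≠ (p+p!-2)+2 = p+p!, w ∈ L; and |w| ≥ p.
The pumping lemma gives a decomposition w = xyz where |xy| ≤ p and y is nonempty.
Because |xy| ≤ p and w begins with p copies of a, we have y = a^k with 1 ≤ k ≤ p.
Since 1 ≤ k ≤ p, k divides p!; set t = 1 + p!/k. Then xy^t z has p + (p!/k)·k = p + p! copies of a. Now the a-count is p+p! and (b-count)+2 = (p+p!-2)+2 = p+p!, so i ≠ j+2 fails. So xy^t z = a^{p+p!} b^{p+p!-2} ∉ L.
This is a contradiction; hence L is not regular.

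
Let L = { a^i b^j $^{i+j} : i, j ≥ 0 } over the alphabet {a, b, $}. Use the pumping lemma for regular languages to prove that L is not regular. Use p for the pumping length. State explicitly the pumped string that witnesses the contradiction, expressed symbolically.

a^{p+k} b^p $^{2p}

Suppose for contradiction that L is regular, and let p be the pumping length.
Take w = a^p b^p $^{2p} ∈ L (with i=j=p, i+j=2p), |w| = 4p ≥ p.
Write w = xyz as guaranteed by the lemma, with |xy| ≤ p and |y| ≥ 1.
Since the first p symbols of w are all a's and |xy| ≤ p, y lies entirely in the leading a-block: y = a^k for some k with 1 ≤ k ≤ p.
Consider xy^2z = a^{p+k} b^p $^{2p}. Now the a- and b-counts sum to 2p+k, but the $-count is 2p ≠ 2p+k. So xy^2z ∉ L.
This contradicts the pumping lemma, so L is not regular.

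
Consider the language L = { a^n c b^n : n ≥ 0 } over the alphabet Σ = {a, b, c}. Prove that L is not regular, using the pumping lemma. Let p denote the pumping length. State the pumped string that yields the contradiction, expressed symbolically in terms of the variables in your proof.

a^{p+k} c b^p

Assume L is regular; let p be its pumping constant.
Take w = a^p c b^p ∈ L with |w| = 2p+1 ≥ p.
By the pumping lemma, w = xyz with |xy| ≤ p and |y| > 0.
The first p characters of w are a's, so xy (and hence y) consists only of a's. Write y = a^k, 1 ≤ k ≤ p.
Pump with i = 2: xy^2z = a^{p+k} c b^p, which would require p+k = p. But k ≥ 1, so xy^2z ∉ L.
This contradicts the pumping lemma, so L is not regular.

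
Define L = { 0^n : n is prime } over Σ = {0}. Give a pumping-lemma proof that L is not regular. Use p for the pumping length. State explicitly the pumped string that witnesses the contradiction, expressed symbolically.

Toward a contradiction, assume L is regular with pumping length p.
Let q be a prime with q ≥ p+2 (infinitely many primes exist), and take w = 0^q ∈ L with |w| = q ≥ p.
By the pumping lemma, w = xyz with |xy| ≤ p and y is nonempty.
Then y = 0^k for some k with 1 ≤ k ≤ p.
Since 1 ≤ k ≤ p, |xz| = q-k. Pump with i = q+1: |xy^{q+1}z| = (q-k)+(q+1)k = q+qk = q(1+k), which is composite (both factors ≥ 2). So xy^{q+1}z = 0^{q(1+k)} ∉ L.
This is a contradiction; hence L is not regular.

0^{q(1+k)}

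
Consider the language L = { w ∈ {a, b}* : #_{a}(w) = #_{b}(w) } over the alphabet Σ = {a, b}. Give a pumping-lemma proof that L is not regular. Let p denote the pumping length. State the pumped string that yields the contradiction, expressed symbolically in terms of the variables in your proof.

Assume L is regular; let p be its pumping constant.
Choose w = a^p b^p ∈ L with |w| = 2p ≥ p.
The pumping lemma gives a decomposition w = xyz where |xy| ≤ p and |y| ≥ 1.
The first p characters of w are a's, so xy (and hence y) consists only of a's. Write y = a^k, 1 ≤ k ≤ p.
Pump with i = 2: xy^2z = a^{p+k} b^p has p+k occurrences of a but only p of b. Since k ≥ 1 the counts differ, so xy^2z ∉ L.
Contradiction. Therefore L is not regular.

a^{p+k} b^p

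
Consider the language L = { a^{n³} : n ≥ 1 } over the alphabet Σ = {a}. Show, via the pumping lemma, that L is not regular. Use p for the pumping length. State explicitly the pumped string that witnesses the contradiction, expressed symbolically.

a^{p³+k}

Assume L is regular. Let p be the pumping length given by the pumping lemma.
Take w = a^{p³} ∈ L with |w| = p³ ≥ p.
The pumping lemma gives a decomposition w = xyz where |xy| ≤ p and |y| > 0.
Then y = a^k for some k with 1 ≤ k ≤ p.
Pump with i = 2: xy^2z = a^{p³+k}. Since 1 ≤ k ≤ p, p³ < p³+k ≤ p³+p < p³+3p²+3p+1 = (p+1)³, so p³+k is not a perfect cube. So xy^2z ∉ L.
This is a contradiction; hence L is not regular.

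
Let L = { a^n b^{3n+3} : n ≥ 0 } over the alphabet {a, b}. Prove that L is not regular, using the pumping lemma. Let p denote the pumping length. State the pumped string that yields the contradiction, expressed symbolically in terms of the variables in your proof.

a^{p+k} b^{3p+3}

Toward a contradiction, assume L is regular with pumping length p.
Choose w = a^p b^{3p+3}, which is in L with |w| = 4p+3 ≥ p.
The pumping lemma gives a decomposition w = xyz where |xy| ≤ p and |y| > 0.
Since the first p symbols of w are all a's and |xy| ≤ p, y lies entirely in the leading a-block: y = a^k for some k with 1 ≤ k ≤ p.
Pump with i = 2: xy^2z = a^{p+k} b^{3p+3}. For this to lie in L we would need 3p+3 = 3(p+k)+3, which forces k = 0. But k ≥ 1, so xy^2z ∉ L.
This contradicts the pumping lemma, so L is not regular.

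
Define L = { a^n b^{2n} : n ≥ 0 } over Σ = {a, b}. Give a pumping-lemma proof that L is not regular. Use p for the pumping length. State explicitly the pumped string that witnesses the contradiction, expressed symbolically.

Suppose for contradiction that L is regular, and let p be the pumping length.
Choose w = a^p b^{2p}, which is in L with |w| = 3p ≥ p.
Write w = xyz as guaranteed by the lemma, with |xy| ≤ p and y is nonempty.
Since the first p symbols of w are all a's and |xy| ≤ p, y lies entirely in the leading a-block: y = a^k for some k with 1 ≤ k ≤ p.
Pump with i = 2: xy^2z = a^{p+k} b^{2p}. For this to lie in L we would need 2p = 2(p+k), which forces k = 0. But k ≥ 1, so xy^2z ∉ L.
This is a contradiction; hence L is not regular.

a^{p+k} b^{2p}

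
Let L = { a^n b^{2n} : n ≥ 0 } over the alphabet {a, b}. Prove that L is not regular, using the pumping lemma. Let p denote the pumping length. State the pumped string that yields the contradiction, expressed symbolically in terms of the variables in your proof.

Assume L is regular; let p be its pumping constant.
Take w = a^p b^{2p}. Then w ∈ L and |w| = 3p ≥ p.
Write w = xyz as guaranteed by the lemma, with |xy| ≤ p and y is nonempty.
The first p characters of w are a's, so xy (and hence y) consists only of a's. Write y = a^k, 1 ≤ k ≤ p.
Pump with i = 2: xy^2z = a^{p+k} b^{2p}. For this to lie in L we would need 2p = 2(p+k), which forces k = 0. But k ≥ 1, so xy^2z ∉ L.
This contradicts the pumping lemma, so L is not regular.

a^{p+k} b^{2p}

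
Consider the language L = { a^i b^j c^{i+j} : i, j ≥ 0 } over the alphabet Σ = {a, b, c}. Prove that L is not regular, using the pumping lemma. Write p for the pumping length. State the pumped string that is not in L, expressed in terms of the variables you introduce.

a^{p+k} b^p c^{2p}

Assume L is regular. Let p be the pumping length given by the pumping lemma.
Take w = a^p b^p c^{2p} ∈ L (with i=j=p, i+j=2p), |w| = 4p ≥ p.
Write w = xyz as guaranteed by the lemma, with |xy| ≤ p and |y| ≥ 1.
Since the first p symbols of w are all a's and |xy| ≤ p, y lies entirely in the leading a-block: y = a^k for some k with 1 ≤ k ≤ p.
Consider xy^2z = a^{p+k} b^p c^{2p}. Now the a- and b-counts sum to 2p+k, but the c-count is 2p ≠ 2p+k. So xy^2z ∉ L.
Contradiction. Therefore L is not regular.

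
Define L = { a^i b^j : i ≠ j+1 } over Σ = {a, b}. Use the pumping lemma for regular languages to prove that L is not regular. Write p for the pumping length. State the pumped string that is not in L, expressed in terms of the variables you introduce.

a^{p+p!} b^{p+p!-1}

Assume L is regular; let p be its pumping constant.
Choose w = a^p b^{p+p!-1}. Since p ≠ (p+p!-1)+1 = p+p!, w ∈ L; and |w| ≥ p.
The pumping lemma gives a decomposition w = xyz where |xy| ≤ p and y is nonempty.
Because |xy| ≤ p and w begins with p copies of a, we have y = a^k with 1 ≤ k ≤ p.
Since 1 ≤ k ≤ p, k divides p!; set t = 1 + p!/k. Then xy^t z has p + (p!/k)·k = p + p! copies of a. Now the a-count is p+p! and (b-count)+1 = (p+p!-1)+1 = p+p!, so i ≠ j+1 fails. So xy^t z = a^{p+p!} b^{p+p!-1} ∉ L.
This is a contradiction; hence L is not regular.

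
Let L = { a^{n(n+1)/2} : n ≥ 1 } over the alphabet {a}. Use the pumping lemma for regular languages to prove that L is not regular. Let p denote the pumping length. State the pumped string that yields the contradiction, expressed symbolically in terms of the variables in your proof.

Assume L is regular; let p be its pumping constant.
Take w = a^{p(p+1)/2} ∈ L with |w| = p(p+1)/2 ≥ p.
Write w = xyz as guaranteed by the lemma, with |xy| ≤ p and |y| ≥ 1.
Then y = a^k for some k with 1 ≤ k ≤ p.
Pump with i = 2: xy^2z = a^{p(p+1)/2+k}. Since 1 ≤ k ≤ p, p(p+1)/2 < p(p+1)/2+k ≤ p(p+1)/2+p < (p+1)(p+2)/2, so p(p+1)/2+k is strictly between consecutive triangular numbers. So xy^2z ∉ L.
This contradicts the pumping lemma, so L is not regular.

a^{p(p+1)/2+k}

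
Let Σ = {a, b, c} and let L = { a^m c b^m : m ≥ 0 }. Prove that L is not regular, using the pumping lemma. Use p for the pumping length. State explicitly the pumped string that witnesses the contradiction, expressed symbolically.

a^{p+k} c b^p

Assume L is regular; let p be its pumping constant.
Take w = a^p c b^p ∈ L with |w| = 2p+1 ≥ p.
Write w = xyz as guaranteed by the lemma, with |xy| ≤ p and |y| ≥ 1.
Since the first p symbols of w are all a's and |xy| ≤ p, y lies entirely in the leading a-block: y = a^k for some k with 1 ≤ k ≤ p.
Pump with i = 2: xy^2z = a^{p+k} c b^p, which would require p+k = p. But k ≥ 1, so xy^2z ∉ L.
This is a contradiction; hence L is not regular.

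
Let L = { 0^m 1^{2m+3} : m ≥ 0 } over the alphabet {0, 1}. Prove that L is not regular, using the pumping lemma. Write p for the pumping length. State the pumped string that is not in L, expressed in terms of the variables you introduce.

Assume L is regular; let p be its pumping constant.
Let w = 0^p 1^{2p+3} ∈ L; note |w| = 3p+3 ≥ p.
Write w = xyz as guaranteed by the lemma, with |xy| ≤ p and |y| > 0.
Since the first p symbols of w are all 0's and |xy| ≤ p, y lies entirely in the leading 0-block: y = 0^k for some k with 1 ≤ k ≤ p.
Pump with i = 2: xy^2z = 0^{p+k} 1^{2p+3}. For this to lie in L we would need 2p+3 = 2(p+k)+3, which forces k = 0. But k ≥ 1, so xy^2z ∉ L.
Contradiction. Therefore L is not regular.

0^{p+k} 1^{2p+3}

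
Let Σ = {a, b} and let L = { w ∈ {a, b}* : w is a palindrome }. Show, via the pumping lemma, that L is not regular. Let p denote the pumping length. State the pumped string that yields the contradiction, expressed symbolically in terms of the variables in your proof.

Suppose for contradiction that L is regular, and let p be the pumping length.
Take w = a^p b a^p, a palindrome of length 2p+1 ≥ p.
Write w = xyz as guaranteed by the lemma, with |xy| ≤ p and y is nonempty.
The first p characters of w are a's, so xy (and hence y) consists only of a's. Write y = a^k, 1 ≤ k ≤ p.
Pump with i = 2: xy^2z = a^{p+k} b a^p. Its reverse is a^p b a^{p+k}, which differs from xy^2z since k ≥ 1. So xy^2z is not a palindrome and xy^2z ∉ L.
This is a contradiction; hence L is not regular.

a^{p+k} b a^p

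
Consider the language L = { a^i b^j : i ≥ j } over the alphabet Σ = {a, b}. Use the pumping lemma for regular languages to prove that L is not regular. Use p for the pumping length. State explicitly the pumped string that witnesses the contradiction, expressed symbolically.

Assume L is regular; let p be its pumping constant.
Choose w = a^p b^p ∈ L, with |w| = 2p ≥ p.
The pumping lemma gives a decomposition w = xyz where |xy| ≤ p and |y| ≥ 1.
The first p characters of w are a's, so xy (and hence y) consists only of a's. Write y = a^k, 1 ≤ k ≤ p.
Consider xy^0z = xz = a^{p-k} b^p. Since k ≥ 1, the a-count p-k is less than p, so i ≥ j fails; thus xz ∉ L.
This contradicts the pumping lemma, so L is not regular.

a^{p-k} b^p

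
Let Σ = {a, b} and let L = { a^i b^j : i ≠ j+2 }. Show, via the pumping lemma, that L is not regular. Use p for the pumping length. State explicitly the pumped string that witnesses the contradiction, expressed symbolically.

Toward a contradiction, assume L is regular with pumping length p.
Choose w = a^p b^{p+p!-2}. Since p ≠ (p+p!-2)+2 = p+p!, w ∈ L; and |w| ≥ p.
By the pumping lemma, w = xyz with |xy| ≤ p and |y| ≥ 1.
The first p characters of w are a's, so xy (and hence y) consists only of a's. Write y = a^k, 1 ≤ k ≤ p.
Since 1 ≤ k ≤ p, k divides p!; set t = 1 + p!/k. Then xy^t z has p + (p!/k)·k = p + p! copies of a. Now the a-count is p+p! and (b-count)+2 = (p+p!-2)+2 = p+p!, so i ≠ j+2 fails. So xy^t z = a^{p+p!} b^{p+p!-2} ∉ L.
Contradiction. Therefore L is not regular.

a^{p+p!} b^{p+p!-2}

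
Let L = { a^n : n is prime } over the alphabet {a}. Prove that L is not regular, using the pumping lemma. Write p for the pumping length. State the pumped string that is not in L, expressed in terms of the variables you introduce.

a^{q(1+k)}

Assume L is regular. Let p be the pumping length given by the pumping lemma.
Let q be a prime with q ≥ p+2 (infinitely many primes exist), and take w = a^q ∈ L with |w| = q ≥ p.
Write w = xyz as guaranteed by the lemma, with |xy| ≤ p and |y| > 0.
Then y = a^k for some k with 1 ≤ k ≤ p.
Since 1 ≤ k ≤ p, |xz| = q-k. Pump with i = q+1: |xy^{q+1}z| = (q-k)+(q+1)k = q+qk = q(1+k), which is composite (both factors ≥ 2). So xy^{q+1}z = a^{q(1+k)} ∉ L.
This contradicts the pumping lemma, so L is not regular.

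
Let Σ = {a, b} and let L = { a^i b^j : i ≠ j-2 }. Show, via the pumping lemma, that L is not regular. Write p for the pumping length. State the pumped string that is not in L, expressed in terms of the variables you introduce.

a^{p+p!} b^{p+p!+2}

Suppose for contradiction that L is regular, and let p be the pumping length.
Choose w = a^p b^{p+p!+2}. Since p ≠ (p+p!+2)-2 = p+p!, w ∈ L; and |w| ≥ p.
Write w = xyz as guaranteed by the lemma, with |xy| ≤ p and |y| > 0.
The first p characters of w are a's, so xy (and hence y) consists only of a's. Write y = a^k, 1 ≤ k ≤ p.
Since 1 ≤ k ≤ p, k divides p!; set t = 1 + p!/k. Then xy^t z has p + (p!/k)·k = p + p! copies of a. Now the a-count is p+p! and (b-count)-2 = (p+p!+2)-2 = p+p!, so i ≠ j-2 fails. So xy^t z = a^{p+p!} b^{p+p!+2} ∉ L.
This is a contradiction; hence L is not regular.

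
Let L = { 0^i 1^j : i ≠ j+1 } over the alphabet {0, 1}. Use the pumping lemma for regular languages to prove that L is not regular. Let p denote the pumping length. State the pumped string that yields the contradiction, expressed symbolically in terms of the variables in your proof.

Suppose for contradiction that L is regular, and let p be the pumping length.
Choose w = 0^p 1^{p+p!-1}. Since p ≠ (p+p!-1)+1 = p+p!, w ∈ L; and |w| ≥ p.
By the pumping lemma, w = xyz with |xy| ≤ p and |y| ≥ 1.
The first p characters of w are 0's, so xy (and hence y) consists only of 0's. Write y = 0^k, 1 ≤ k ≤ p.
Since 1 ≤ k ≤ p, k divides p!; set t = 1 + p!/k. Then xy^t z has p + (p!/k)·k = p + p! copies of 0. Now the 0-count is p+p! and (1-count)+1 = (p+p!-1)+1 = p+p!, so i ≠ j+1 fails. So xy^t z = 0^{p+p!} 1^{p+p!-1} ∉ L.
Contradiction. Therefore L is not regular.

0^{p+p!} 1^{p+p!-1}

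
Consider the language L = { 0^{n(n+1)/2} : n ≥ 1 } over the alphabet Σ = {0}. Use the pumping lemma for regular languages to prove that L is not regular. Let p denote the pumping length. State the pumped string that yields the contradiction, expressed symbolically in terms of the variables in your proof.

0^{p(p+1)/2+k}

Assume L is regular; let p be its pumping constant.
Take w = 0^{p(p+1)/2} ∈ L with |w| = p(p+1)/2 ≥ p.
The pumping lemma gives a decomposition w = xyz where |xy| ≤ p and |y| ≥ 1.
Then y = 0^k for some k with 1 ≤ k ≤ p.
Pump with i = 2: xy^2z = 0^{p(p+1)/2+k}. Since 1 ≤ k ≤ p, p(p+1)/2 < p(p+1)/2+k ≤ p(p+1)/2+p < (p+1)(p+2)/2, so p(p+1)/2+k is strictly between consecutive triangular numbers. So xy^2z ∉ L.
Contradiction. Therefore L is not regular.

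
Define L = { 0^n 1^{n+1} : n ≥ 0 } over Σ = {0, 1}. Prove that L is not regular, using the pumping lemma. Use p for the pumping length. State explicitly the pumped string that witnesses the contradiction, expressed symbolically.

0^{p+k} 1^{p+1}

Suppose for contradiction that L is regular, and let p be the pumping length.
Take w = 0^p 1^{p+1}. Then w ∈ L and |w| = 2p+1 ≥ p.
By the pumping lemma, w = xyz with |xy| ≤ p and y is nonempty.
The first p characters of w are 0's, so xy (and hence y) consists only of 0's. Write y = 0^k, 1 ≤ k ≤ p.
Pump with i = 2: xy^2z = 0^{p+k} 1^{p+1}. For this to lie in L we would need p+1 = (p+k)+1, which forces k = 0. But k ≥ 1, so xy^2z ∉ L.
This is a contradiction; hence L is not regular.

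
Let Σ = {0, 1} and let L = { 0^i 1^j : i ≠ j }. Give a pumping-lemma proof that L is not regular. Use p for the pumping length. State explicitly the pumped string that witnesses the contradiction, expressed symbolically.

Assume L is regular. Let p be the pumping length given by the pumping lemma.
Choose w = 0^p 1^{p+p!}. Since p ≠ p+p!, w ∈ L; and |w| ≥ p.
By the pumping lemma, w = xyz with |xy| ≤ p and y is nonempty.
The first p characters of w are 0's, so xy (and hence y) consists only of 0's. Write y = 0^k, 1 ≤ k ≤ p.
Since 1 ≤ k ≤ p, k divides p!; set t = 1 + p!/k. Then xy^t z has p + (p!/k)·k = p + p! copies of 0. Now the 0-count equals the 1-count, so i ≠ j fails. So xy^t z = 0^{p+p!} 1^{p+p!} ∉ L.
This contradicts the pumping lemma, so L is not regular.

0^{p+p!} 1^{p+p!}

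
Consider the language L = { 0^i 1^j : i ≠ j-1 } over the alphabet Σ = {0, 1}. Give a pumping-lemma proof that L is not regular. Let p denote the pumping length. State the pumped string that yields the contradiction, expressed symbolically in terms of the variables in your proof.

Toward a contradiction, assume L is regular with pumping length p.
Choose w = 0^p 1^{p+p!+1}. Since p ≠ (p+p!+1)-1 = p+p!, w ∈ L; and |w| ≥ p.
Write w = xyz as guaranteed by the lemma, with |xy| ≤ p and |y| > 0.
Because |xy| ≤ p and w begins with p copies of 0, we have y = 0^k with 1 ≤ k ≤ p.
Since 1 ≤ k ≤ p, k divides p!; set t = 1 + p!/k. Then xy^t z has p + (p!/k)·k = p + p! copies of 0. Now the 0-count is p+p! and (1-count)-1 = (p+p!+1)-1 = p+p!, so i ≠ j-1 fails. So xy^t z = 0^{p+p!} 1^{p+p!+1} ∉ L.
This is a contradiction; hence L is not regular.

0^{p+p!} 1^{p+p!+1}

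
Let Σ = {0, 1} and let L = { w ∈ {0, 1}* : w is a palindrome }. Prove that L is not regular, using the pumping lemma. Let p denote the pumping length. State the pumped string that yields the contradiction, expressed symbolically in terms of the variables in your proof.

0^{p+k} 1 0^p

Assume L is regular. Let p be the pumping length given by the pumping lemma.
Take w = 0^p 1 0^p, a palindrome of length 2p+1 ≥ p.
The pumping lemma gives a decomposition w = xyz where |xy| ≤ p and |y| ≥ 1.
Since the first p symbols of w are all 0's and |xy| ≤ p, y lies entirely in the leading 0-block: y = 0^k for some k with 1 ≤ k ≤ p.
Pump with i = 2: xy^2z = 0^{p+k} 1 0^p. Its reverse is 0^p 1 0^{p+k}, which differs from xy^2z since k ≥ 1. So xy^2z is not a palindrome and xy^2z ∉ L.
Contradiction. Therefore L is not regular.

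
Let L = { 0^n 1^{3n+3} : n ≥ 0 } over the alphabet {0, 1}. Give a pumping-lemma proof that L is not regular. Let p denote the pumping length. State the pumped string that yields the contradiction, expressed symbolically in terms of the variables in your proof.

0^{p+k} 1^{3p+3}

Assume L is regular. Let p be the pumping length given by the pumping lemma.
Take w = 0^p 1^{3p+3}. Then w ∈ L and |w| = 4p+3 ≥ p.
Write w = xyz as guaranteed by the lemma, with |xy| ≤ p and y is nonempty.
The first p characters of w are 0's, so xy (and hence y) consists only of 0's. Write y = 0^k, 1 ≤ k ≤ p.
Pump with i = 2: xy^2z = 0^{p+k} 1^{3p+3}. For this to lie in L we would need 3p+3 = 3(p+k)+3, which forces k = 0. But k ≥ 1, so xy^2z ∉ L.
This contradicts the pumping lemma, so L is not regular.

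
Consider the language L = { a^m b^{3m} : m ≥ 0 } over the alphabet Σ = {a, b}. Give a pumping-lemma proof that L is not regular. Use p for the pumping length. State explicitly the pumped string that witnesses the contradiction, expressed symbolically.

Suppose for contradiction that L is regular, and let p be the pumping length.
Take w = a^p b^{3p}. Then w ∈ L and |w| = 4p ≥ p.
Write w = xyz as guaranteed by the lemma, with |xy| ≤ p and y is nonempty.
The first p characters of w are a's, so xy (and hence y) consists only of a's. Write y = a^k, 1 ≤ k ≤ p.
Pump with i = 2: xy^2z = a^{p+k} b^{3p}. For this to lie in L we would need 3p = 3(p+k), which forces k = 0. But k ≥ 1, so xy^2z ∉ L.
Contradiction. Therefore L is not regular.

a^{p+k} b^{3p}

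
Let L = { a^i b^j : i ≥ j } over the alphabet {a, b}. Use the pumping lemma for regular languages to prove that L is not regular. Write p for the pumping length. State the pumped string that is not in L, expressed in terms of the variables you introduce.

a^{p-k} b^p

Toward a contradiction, assume L is regular with pumping length p.
Choose w = a^p b^p ∈ L, with |w| = 2p ≥ p.
Write w = xyz as guaranteed by the lemma, with |xy| ≤ p and |y| > 0.
The first p characters of w are a's, so xy (and hence y) consists only of a's. Write y = a^k, 1 ≤ k ≤ p.
Consider xy^0z = xz = a^{p-k} b^p. Since k ≥ 1, the a-count p-k is less than p, so i ≥ j fails; thus xz ∉ L.
Contradiction. Therefore L is not regular.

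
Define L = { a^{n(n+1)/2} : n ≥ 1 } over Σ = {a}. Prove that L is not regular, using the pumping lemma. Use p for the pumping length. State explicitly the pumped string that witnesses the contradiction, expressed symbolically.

Suppose for contradiction that L is regular, and let p be the pumping length.
Take w = a^{p(p+1)/2} ∈ L with |w| = p(p+1)/2 ≥ p.
The pumping lemma gives a decomposition w = xyz where |xy| ≤ p and |y| > 0.
Then y = a^k for some k with 1 ≤ k ≤ p.
Pump with i = 2: xy^2z = a^{p(p+1)/2+k}. Since 1 ≤ k ≤ p, p(p+1)/2 < p(p+1)/2+k ≤ p(p+1)/2+p < (p+1)(p+2)/2, so p(p+1)/2+k is strictly between consecutive triangular numbers. So xy^2z ∉ L.
This is a contradiction; hence L is not regular.

a^{p(p+1)/2+k}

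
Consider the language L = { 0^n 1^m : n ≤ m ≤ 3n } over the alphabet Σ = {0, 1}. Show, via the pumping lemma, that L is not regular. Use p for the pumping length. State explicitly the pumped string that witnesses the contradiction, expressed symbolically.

Toward a contradiction, assume L is regular with pumping length p.
Take w = 0^p 1^p ∈ L (since p ≤ p ≤ 3p), with |w| = 2p ≥ p.
Write w = xyz as guaranteed by the lemma, with |xy| ≤ p and |y| ≥ 1.
Because |xy| ≤ p and w begins with p copies of 0, we have y = 0^k with 1 ≤ k ≤ p.
Pump with i = 2: xy^2z = 0^{p+k} 1^p. Now n = p+k > p = m, so the condition n ≤ m fails. Thus xy^2z ∉ L.
Contradiction. Therefore L is not regular.

0^{p+k} 1^p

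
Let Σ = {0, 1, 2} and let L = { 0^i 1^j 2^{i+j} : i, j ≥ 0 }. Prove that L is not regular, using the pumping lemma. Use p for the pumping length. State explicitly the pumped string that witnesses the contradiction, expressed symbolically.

0^{p+k} 1^p 2^{2p}

Assume L is regular; let p be its pumping constant.
Take w = 0^p 1^p 2^{2p} ∈ L (with i=j=p, i+j=2p), |w| = 4p ≥ p.
Write w = xyz as guaranteed by the lemma, with |xy| ≤ p and |y| ≥ 1.
Since the first p symbols of w are all 0's and |xy| ≤ p, y lies entirely in the leading 0-block: y = 0^k for some k with 1 ≤ k ≤ p.
Consider xy^2z = 0^{p+k} 1^p 2^{2p}. Now the 0- and 1-counts sum to 2p+k, but the 2-count is 2p ≠ 2p+k. So xy^2z ∉ L.
This is a contradiction; hence L is not regular.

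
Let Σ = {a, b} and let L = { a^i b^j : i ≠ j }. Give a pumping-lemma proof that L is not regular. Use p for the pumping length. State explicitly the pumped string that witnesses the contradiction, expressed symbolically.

Toward a contradiction, assume L is regular with pumping length p.
Choose w = a^p b^{p+p!}. Since p ≠ p+p!, w ∈ L; and |w| ≥ p.
Write w = xyz as guaranteed by the lemma, with |xy| ≤ p and |y| ≥ 1.
The first p characters of w are a's, so xy (and hence y) consists only of a's. Write y = a^k, 1 ≤ k ≤ p.
Since 1 ≤ k ≤ p, k divides p!; set t = 1 + p!/k. Then xy^t z has p + (p!/k)·k = p + p! copies of a. Now the a-count equals the b-count, so i ≠ j fails. So xy^t z = a^{p+p!} b^{p+p!} ∉ L.
This is a contradiction; hence L is not regular.

a^{p+p!} b^{p+p!}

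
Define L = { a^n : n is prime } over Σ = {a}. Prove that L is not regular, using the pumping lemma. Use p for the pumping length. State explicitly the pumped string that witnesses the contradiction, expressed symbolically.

a^{q(1+k)}

Suppose for contradiction that L is regular, and let p be the pumping length.
Let q be a prime with q ≥ p+2 (infinitely many primes exist), and take w = a^q ∈ L with |w| = q ≥ p.
Write w = xyz as guaranteed by the lemma, with |xy| ≤ p and |y| ≥ 1.
Then y = a^k for some k with 1 ≤ k ≤ p.
Since 1 ≤ k ≤ p, |xz| = q-k. Pump with i = q+1: |xy^{q+1}z| = (q-k)+(q+1)k = q+qk = q(1+k), which is composite (both factors ≥ 2). So xy^{q+1}z = a^{q(1+k)} ∉ L.
This contradicts the pumping lemma, so L is not regular.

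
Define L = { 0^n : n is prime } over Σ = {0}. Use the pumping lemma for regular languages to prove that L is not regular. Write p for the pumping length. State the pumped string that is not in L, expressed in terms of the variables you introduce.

Assume L is regular; let p be its pumping constant.
Let q be a prime with q ≥ p+2 (infinitely many primes exist), and take w = 0^q ∈ L with |w| = q ≥ p.
The pumping lemma gives a decomposition w = xyz where |xy| ≤ p and |y| > 0.
Then y = 0^k for some k with 1 ≤ k ≤ p.
Since 1 ≤ k ≤ p, |xz| = q-k. Pump with i = q+1: |xy^{q+1}z| = (q-k)+(q+1)k = q+qk = q(1+k), which is composite (both factors ≥ 2). So xy^{q+1}z = 0^{q(1+k)} ∉ L.
Contradiction. Therefore L is not regular.

0^{q(1+k)}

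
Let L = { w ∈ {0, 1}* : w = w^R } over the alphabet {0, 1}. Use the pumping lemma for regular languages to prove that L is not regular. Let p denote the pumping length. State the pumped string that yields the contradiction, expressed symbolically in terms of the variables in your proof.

Assume L is regular. Let p be the pumping length given by the pumping lemma.
Take w = 0^p 1 0^p, a palindrome of length 2p+1 ≥ p.
The pumping lemma gives a decomposition w = xyz where |xy| ≤ p and |y| > 0.
Since the first p symbols of w are all 0's and |xy| ≤ p, y lies entirely in the leading 0-block: y = 0^k for some k with 1 ≤ k ≤ p.
Pump with i = 2: xy^2z = 0^{p+k} 1 0^p. Its reverse is 0^p 1 0^{p+k}, which differs from xy^2z since k ≥ 1. So xy^2z is not a palindrome and xy^2z ∉ L.
This is a contradiction; hence L is not regular.

0^{p+k} 1 0^p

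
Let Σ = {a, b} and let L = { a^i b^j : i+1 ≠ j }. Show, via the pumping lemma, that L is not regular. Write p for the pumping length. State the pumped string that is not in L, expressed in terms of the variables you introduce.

Toward a contradiction, assume L is regular with pumping length p.
Choose w = a^p b^{p+p!+1}. Since p ≠ (p+p!+1)-1 = p+p!, w ∈ L; and |w| ≥ p.
By the pumping lemma, w = xyz with |xy| ≤ p and |y| > 0.
The first p characters of w are a's, so xy (and hence y) consists only of a's. Write y = a^k, 1 ≤ k ≤ p.
Since 1 ≤ k ≤ p, k divides p!; set t = 1 + p!/k. Then xy^t z has p + (p!/k)·k = p + p! copies of a. Now the a-count is p+p! and (b-count)-1 = (p+p!+1)-1 = p+p!, so i+1 ≠ j fails. So xy^t z = a^{p+p!} b^{p+p!+1} ∉ L.
Contradiction. Therefore L is not regular.

a^{p+p!} b^{p+p!+1}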